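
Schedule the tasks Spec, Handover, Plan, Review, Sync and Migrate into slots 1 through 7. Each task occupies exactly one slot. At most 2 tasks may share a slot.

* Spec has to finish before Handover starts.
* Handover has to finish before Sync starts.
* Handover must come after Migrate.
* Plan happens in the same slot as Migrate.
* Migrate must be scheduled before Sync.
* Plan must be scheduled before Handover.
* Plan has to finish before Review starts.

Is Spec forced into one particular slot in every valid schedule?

Spec can be 1 (e.g. Handover in 3; Review in 3; Migrate in 2; Plan in 2; Sync in 4; Spec in 1) or 2 (e.g. Migrate=1; Plan=1; Handover=3; Review=2; Sync=4; Spec=2).

No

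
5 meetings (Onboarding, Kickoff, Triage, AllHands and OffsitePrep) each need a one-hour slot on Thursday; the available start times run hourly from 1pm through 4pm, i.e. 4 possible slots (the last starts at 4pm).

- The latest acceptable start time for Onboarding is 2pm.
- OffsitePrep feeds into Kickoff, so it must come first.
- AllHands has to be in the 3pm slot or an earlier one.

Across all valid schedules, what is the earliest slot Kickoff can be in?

Precedence pushes Kickoff to at least 2pm.
Kickoff at 2pm is achievable: Kickoff -> 2pm; Onboarding -> 1pm; OffsitePrep -> 1pm; Triage -> 1pm; AllHands -> 1pm.

2pm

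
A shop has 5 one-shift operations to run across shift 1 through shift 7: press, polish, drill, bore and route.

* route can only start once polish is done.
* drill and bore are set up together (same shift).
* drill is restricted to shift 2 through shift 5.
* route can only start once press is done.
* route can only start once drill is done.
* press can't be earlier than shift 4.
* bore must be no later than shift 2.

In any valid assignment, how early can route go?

shift 5

Precedence pushes route to at least shift 5.
route at shift 5 is achievable: drill=shift 2; route=shift 5; press=shift 4; polish=shift 1; bore=shift 2.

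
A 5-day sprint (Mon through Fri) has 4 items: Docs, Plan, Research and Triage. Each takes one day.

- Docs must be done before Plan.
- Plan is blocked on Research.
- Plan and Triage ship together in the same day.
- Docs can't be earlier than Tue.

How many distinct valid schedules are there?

20

Splitting on Docs: it can be Tue (9), Wed (7), Thu (4). Listing each branch's schedules as (Plan, Research, Triage):
Docs=Tue: (Wed,Mon,Wed) (Wed,Tue,Wed) (Thu,Mon,Thu) (Thu,Tue,Thu) (Thu,Wed,Thu) (Fri,Mon,Fri) (Fri,Tue,Fri) (Fri,Wed,Fri) (Fri,Thu,Fri) — 9.
Docs=Wed: (Thu,Mon,Thu) (Thu,Tue,Thu) (Thu,Wed,Thu) (Fri,Mon,Fri) (Fri,Tue,Fri) (Fri,Wed,Fri) (Fri,Thu,Fri) — 7.
Docs=Thu: (Fri,Mon,Fri) (Fri,Tue,Fri) (Fri,Wed,Fri) (Fri,Thu,Fri) — 4.
Summing: 9 + 7 + 4 = 20.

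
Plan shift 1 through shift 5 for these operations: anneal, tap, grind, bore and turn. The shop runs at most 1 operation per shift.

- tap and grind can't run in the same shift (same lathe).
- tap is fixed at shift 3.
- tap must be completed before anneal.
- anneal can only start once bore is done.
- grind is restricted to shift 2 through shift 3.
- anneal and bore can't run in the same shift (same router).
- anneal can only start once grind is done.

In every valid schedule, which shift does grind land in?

shift 2

grind's window is shift 2–shift 3.
tap is fixed at shift 3, and grind can't share a shift with tap.
So grind must be shift 2.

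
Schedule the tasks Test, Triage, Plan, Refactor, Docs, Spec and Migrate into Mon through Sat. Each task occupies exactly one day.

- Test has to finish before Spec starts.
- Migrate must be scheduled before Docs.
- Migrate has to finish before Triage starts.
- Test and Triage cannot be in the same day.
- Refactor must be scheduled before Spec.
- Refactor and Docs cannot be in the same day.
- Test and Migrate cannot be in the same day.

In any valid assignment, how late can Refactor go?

Downstream work caps Refactor at Fri.
Refactor at Fri is achievable: Spec=Sat, Migrate=Mon, Docs=Tue, Refactor=Fri, Triage=Wed, Plan=Mon, Test=Tue.

Fri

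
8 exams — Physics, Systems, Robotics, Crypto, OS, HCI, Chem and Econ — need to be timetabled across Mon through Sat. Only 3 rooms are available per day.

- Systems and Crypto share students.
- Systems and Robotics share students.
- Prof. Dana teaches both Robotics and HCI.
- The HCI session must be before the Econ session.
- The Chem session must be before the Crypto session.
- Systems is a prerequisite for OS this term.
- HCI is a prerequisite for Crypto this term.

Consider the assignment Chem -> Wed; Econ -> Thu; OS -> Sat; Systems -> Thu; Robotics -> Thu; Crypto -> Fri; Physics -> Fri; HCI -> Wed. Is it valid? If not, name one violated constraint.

Systems and Crypto share students — holds.
The HCI session must be before the Econ session — holds.
Only 3 rooms are available per day — holds.
The Chem session must be before the Crypto session — holds.
Systems is a prerequisite for OS this term — holds.
Prof. Dana teaches both Robotics and HCI — holds.
Systems and Robotics share students — violated.
HCI is a prerequisite for Crypto this term — holds.

Invalid. Systems and Robotics share students.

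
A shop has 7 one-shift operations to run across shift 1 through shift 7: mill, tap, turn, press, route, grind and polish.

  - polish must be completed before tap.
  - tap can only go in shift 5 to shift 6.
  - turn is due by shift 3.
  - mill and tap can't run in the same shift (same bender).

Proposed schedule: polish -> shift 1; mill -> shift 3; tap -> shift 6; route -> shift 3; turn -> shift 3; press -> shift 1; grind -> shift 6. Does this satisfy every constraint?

polish must be completed before tap — holds.
tap can only go in shift 5 to shift 6 — holds.
turn is due by shift 3 — holds.
mill and tap can't run in the same shift (same bender) — holds.

Yes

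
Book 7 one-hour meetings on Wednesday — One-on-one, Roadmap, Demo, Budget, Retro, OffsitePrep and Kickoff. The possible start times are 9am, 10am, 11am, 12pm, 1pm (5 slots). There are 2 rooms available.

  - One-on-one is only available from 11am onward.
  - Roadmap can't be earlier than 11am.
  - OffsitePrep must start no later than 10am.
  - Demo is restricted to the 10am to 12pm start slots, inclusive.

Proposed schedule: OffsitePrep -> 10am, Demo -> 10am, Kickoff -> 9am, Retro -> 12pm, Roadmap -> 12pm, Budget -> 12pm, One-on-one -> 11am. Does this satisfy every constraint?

There are 2 rooms available — violated.
Roadmap can't be earlier than 11am — holds.
Demo is restricted to the 10am to 12pm start slots, inclusive — holds.
OffsitePrep must start no later than 10am — holds.
One-on-one is only available from 11am onward — holds.

Invalid. There are 2 rooms available.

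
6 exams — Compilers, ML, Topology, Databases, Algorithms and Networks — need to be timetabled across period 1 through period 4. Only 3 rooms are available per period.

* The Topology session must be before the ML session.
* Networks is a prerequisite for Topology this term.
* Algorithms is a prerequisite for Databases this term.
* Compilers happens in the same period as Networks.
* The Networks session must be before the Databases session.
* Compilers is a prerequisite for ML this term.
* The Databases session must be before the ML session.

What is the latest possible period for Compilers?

period 2

Compilers must be in the same period as Networks, which can't be after period 2, so Compilers is at most period 2.
Compilers at period 2 is achievable: ML=period 4, Networks=period 2, Databases=period 3, Compilers=period 2, Algorithms=period 1, Topology=period 3.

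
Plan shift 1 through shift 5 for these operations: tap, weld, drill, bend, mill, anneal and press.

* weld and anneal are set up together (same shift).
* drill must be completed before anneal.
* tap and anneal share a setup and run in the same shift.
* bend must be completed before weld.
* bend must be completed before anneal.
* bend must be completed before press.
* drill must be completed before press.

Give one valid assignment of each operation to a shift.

mill=shift 1; anneal=shift 2; drill=shift 1; weld=shift 2; press=shift 2; tap=shift 2; bend=shift 1

Checking: bend(shift 1) before anneal(shift 2); bend(shift 1) before weld(shift 2); drill(shift 1) before press(shift 2); bend(shift 1) before press(shift 2); drill(shift 1) before anneal(shift 2); weld = anneal = shift 2; tap = anneal = shift 2.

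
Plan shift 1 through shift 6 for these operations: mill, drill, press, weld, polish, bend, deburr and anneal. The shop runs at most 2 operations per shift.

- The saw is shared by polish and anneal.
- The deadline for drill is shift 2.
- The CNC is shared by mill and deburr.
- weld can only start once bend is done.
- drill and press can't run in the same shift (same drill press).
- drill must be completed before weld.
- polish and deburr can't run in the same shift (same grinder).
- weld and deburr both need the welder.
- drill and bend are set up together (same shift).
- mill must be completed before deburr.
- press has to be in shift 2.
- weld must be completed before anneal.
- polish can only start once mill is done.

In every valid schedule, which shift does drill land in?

shift 1

drill's window is shift 1–shift 2.
press is fixed at shift 2, and drill can't share a shift with press.
So drill must be shift 1.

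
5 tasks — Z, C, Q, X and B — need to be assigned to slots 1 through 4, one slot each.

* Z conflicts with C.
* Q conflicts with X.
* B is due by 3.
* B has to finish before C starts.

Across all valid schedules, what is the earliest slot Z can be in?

1

Z at 1 is achievable: X -> 2; B -> 1; Z -> 1; C -> 2; Q -> 1.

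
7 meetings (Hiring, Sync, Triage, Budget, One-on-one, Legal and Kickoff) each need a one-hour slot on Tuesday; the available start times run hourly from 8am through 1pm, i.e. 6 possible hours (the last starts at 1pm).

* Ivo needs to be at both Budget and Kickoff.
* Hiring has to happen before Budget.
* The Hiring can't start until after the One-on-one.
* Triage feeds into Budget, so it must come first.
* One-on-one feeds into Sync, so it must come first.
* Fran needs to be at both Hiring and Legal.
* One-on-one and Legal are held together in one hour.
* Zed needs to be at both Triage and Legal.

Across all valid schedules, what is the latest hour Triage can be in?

12pm

Downstream work caps Triage at 12pm.
Triage at 12pm is achievable: Sync=9am; Budget=1pm; Kickoff=8am; Legal=8am; One-on-one=8am; Triage=12pm; Hiring=9am.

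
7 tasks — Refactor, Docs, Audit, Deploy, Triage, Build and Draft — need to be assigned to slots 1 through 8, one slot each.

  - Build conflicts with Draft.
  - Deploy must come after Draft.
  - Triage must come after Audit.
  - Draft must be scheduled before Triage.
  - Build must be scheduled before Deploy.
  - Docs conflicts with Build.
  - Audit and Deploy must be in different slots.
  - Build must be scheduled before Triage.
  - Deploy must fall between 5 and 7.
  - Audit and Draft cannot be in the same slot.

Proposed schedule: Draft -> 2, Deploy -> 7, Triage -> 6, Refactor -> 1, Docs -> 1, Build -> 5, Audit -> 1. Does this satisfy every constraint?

Valid

Deploy must come after Draft — holds.
Triage must come after Audit — holds.
Docs conflicts with Build — holds.
Draft must be scheduled before Triage — holds.
Audit and Deploy must be in different slots — holds.
Deploy must fall between 5 and 7 — holds.
Build must be scheduled before Deploy — holds.
Audit and Draft cannot be in the same slot — holds.
Build conflicts with Draft — holds.
Build must be scheduled before Triage — holds.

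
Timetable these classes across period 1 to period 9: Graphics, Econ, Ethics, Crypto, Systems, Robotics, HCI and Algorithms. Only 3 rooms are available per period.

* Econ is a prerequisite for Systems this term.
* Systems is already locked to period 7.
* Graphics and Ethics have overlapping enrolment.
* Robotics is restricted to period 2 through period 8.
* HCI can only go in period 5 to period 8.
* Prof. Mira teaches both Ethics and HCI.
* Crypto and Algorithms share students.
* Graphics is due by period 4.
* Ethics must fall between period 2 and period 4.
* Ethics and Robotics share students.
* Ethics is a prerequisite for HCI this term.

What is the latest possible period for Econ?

period 6

Downstream work caps Econ at period 6.
Econ at period 6 is achievable: Systems=period 7, Crypto=period 1, HCI=period 5, Graphics=period 1, Robotics=period 3, Algorithms=period 2, Ethics=period 2, Econ=period 6.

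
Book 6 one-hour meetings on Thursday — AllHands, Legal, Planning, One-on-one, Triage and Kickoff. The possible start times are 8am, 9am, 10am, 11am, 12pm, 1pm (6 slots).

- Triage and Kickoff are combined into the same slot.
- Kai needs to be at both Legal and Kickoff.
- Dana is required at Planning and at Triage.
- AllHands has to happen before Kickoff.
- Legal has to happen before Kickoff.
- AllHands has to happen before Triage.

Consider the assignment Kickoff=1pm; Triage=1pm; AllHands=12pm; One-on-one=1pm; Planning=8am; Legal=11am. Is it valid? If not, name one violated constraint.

Valid

Dana is required at Planning and at Triage — holds.
Triage and Kickoff are combined into the same slot — holds.
Kai needs to be at both Legal and Kickoff — holds.
Legal has to happen before Kickoff — holds.
AllHands has to happen before Triage — holds.
AllHands has to happen before Kickoff — holds.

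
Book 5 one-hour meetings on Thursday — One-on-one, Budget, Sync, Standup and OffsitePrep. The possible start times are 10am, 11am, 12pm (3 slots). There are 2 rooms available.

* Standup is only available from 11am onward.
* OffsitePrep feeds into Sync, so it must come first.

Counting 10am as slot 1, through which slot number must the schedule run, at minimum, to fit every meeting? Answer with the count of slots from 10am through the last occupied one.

3 slots

The precedence chain requires at least 2 distinct slots.
With at most 2 per slot and 5 meetings, at least 3 slots are needed.
3 works (last occupied slot: 12pm): for example Budget -> 12pm; Standup -> 11am; Sync -> 11am; One-on-one -> 10am; OffsitePrep -> 10am.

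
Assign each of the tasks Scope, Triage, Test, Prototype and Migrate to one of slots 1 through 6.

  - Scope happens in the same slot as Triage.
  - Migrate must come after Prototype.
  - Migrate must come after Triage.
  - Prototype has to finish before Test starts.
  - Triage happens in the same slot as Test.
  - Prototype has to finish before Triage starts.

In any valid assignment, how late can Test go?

5

Precedence pushes Test to at least 2; Test must be in the same slot as Triage, which can't be after 5, so Test is at most 5.
Test at 5 is achievable: Prototype -> 1, Test -> 5, Triage -> 5, Scope -> 5, Migrate -> 6.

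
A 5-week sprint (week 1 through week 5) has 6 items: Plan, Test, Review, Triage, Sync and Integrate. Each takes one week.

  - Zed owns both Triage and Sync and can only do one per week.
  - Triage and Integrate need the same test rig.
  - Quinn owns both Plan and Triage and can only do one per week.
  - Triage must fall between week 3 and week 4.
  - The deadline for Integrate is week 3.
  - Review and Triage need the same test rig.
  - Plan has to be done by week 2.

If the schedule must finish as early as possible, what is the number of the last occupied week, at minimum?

Triage can't be placed before week 3, so the schedule must run through at least week 3.
3 works (last occupied week: week 3): for example Review -> week 1, Plan -> week 1, Sync -> week 1, Test -> week 1, Triage -> week 3, Integrate -> week 1.

week 3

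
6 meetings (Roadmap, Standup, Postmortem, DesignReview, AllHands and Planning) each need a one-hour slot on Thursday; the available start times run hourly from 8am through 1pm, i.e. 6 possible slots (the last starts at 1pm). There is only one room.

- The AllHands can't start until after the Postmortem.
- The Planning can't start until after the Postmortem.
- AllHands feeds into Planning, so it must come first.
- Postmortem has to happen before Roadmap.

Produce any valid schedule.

Standup=12pm, Planning=10am, AllHands=9am, Roadmap=11am, Postmortem=8am, DesignReview=1pm

Checking: AllHands(9am) before Planning(10am); Postmortem(8am) before Roadmap(11am); Postmortem(8am) before AllHands(9am); Postmortem(8am) before Planning(10am); max 1 per slot (cap 1).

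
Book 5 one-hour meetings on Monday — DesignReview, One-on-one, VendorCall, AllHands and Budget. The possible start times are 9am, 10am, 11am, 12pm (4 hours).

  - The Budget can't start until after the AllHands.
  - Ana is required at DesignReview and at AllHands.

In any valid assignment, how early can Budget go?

Precedence pushes Budget to at least 10am.
Budget at 10am is achievable: DesignReview -> 10am; AllHands -> 9am; VendorCall -> 9am; One-on-one -> 9am; Budget -> 10am.

10am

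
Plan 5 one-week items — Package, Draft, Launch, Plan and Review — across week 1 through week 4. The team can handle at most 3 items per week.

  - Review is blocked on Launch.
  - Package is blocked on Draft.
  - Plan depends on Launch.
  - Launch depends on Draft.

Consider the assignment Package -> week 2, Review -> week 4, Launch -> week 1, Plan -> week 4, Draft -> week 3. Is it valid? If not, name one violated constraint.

Invalid. Launch depends on Draft.

Package is blocked on Draft — violated.
Launch depends on Draft — violated.
Plan depends on Launch — holds.
Review is blocked on Launch — holds.
The team can handle at most 3 items per week — holds.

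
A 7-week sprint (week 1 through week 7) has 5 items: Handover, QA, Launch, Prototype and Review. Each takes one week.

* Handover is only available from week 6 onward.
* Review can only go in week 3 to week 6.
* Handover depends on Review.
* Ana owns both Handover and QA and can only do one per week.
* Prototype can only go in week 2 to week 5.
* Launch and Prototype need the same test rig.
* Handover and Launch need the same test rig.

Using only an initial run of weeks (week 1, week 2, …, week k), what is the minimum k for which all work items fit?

The precedence chain requires at least 2 distinct weeks.
Handover can't be placed before week 6, so the schedule must run through at least week 6.
6 works (last occupied week: week 6): for example Handover in week 6; Launch in week 1; Review in week 3; Prototype in week 2; QA in week 1.

6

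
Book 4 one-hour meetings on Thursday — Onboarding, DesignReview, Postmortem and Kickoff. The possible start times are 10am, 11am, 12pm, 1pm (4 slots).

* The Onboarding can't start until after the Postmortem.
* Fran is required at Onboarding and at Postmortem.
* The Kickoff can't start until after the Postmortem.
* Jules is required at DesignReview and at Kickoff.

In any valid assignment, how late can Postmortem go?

Downstream work caps Postmortem at 12pm.
Postmortem at 12pm is achievable: DesignReview in 10am, Onboarding in 1pm, Postmortem in 12pm, Kickoff in 1pm.

12pm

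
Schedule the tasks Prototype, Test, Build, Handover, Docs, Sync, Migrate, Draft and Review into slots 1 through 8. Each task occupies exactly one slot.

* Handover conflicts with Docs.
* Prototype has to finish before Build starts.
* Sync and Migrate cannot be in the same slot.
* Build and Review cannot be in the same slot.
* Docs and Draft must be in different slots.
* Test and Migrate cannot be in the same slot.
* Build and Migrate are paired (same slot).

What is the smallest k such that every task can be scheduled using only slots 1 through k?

The precedence chain requires at least 2 distinct slots.
2 works (last occupied slot: 2): for example Prototype -> 1, Sync -> 1, Docs -> 2, Build -> 2, Review -> 1, Test -> 1, Migrate -> 2, Draft -> 1, Handover -> 1.

2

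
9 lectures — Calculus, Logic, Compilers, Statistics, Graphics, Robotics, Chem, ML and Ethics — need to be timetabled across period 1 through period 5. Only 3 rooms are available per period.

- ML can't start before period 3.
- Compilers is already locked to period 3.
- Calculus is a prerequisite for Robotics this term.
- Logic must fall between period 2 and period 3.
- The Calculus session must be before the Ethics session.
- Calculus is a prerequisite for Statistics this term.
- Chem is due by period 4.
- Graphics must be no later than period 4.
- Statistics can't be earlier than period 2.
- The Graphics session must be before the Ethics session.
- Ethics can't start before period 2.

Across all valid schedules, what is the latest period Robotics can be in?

period 5

Precedence pushes Robotics to at least period 2.
Robotics at period 5 is achievable: Compilers -> period 3, ML -> period 3, Graphics -> period 1, Logic -> period 2, Robotics -> period 5, Ethics -> period 2, Chem -> period 1, Statistics -> period 2, Calculus -> period 1.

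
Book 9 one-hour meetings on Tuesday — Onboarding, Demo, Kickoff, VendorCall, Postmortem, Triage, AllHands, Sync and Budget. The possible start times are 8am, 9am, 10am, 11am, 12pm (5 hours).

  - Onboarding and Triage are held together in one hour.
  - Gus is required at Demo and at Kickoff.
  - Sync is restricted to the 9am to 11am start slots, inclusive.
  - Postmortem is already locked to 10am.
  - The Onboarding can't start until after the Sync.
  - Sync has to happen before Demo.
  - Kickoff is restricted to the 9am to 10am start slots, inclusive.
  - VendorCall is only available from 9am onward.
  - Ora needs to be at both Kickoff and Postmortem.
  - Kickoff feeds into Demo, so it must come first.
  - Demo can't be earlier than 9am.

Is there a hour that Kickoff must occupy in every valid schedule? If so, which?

9am

Kickoff's window is 9am–10am.
Postmortem is fixed at 10am, and Kickoff can't share a hour with Postmortem.
So Kickoff must be 9am.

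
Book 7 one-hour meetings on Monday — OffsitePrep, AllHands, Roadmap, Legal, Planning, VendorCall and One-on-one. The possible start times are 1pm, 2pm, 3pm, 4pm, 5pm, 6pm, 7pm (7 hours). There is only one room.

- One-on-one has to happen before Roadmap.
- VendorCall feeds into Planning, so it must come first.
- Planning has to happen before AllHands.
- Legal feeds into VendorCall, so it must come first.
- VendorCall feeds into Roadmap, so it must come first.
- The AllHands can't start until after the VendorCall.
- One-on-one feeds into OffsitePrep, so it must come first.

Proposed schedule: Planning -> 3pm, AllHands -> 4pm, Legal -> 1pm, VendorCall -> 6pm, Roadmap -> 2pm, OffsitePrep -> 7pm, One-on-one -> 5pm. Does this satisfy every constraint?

Planning has to happen before AllHands — holds.
One-on-one feeds into OffsitePrep, so it must come first — holds.
Legal feeds into VendorCall, so it must come first — holds.
There is only one room — holds.
The AllHands can't start until after the VendorCall — violated.
VendorCall feeds into Planning, so it must come first — violated.
One-on-one has to happen before Roadmap — violated.
VendorCall feeds into Roadmap, so it must come first — violated.

No. VendorCall feeds into Roadmap, so it must come first is not satisfied.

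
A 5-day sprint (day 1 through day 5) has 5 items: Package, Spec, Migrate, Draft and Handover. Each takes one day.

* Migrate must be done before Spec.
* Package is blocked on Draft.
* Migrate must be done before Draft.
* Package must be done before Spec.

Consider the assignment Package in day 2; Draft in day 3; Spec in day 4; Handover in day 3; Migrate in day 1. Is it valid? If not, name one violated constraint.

Invalid. Package is blocked on Draft.

Package must be done before Spec — holds.
Migrate must be done before Spec — holds.
Migrate must be done before Draft — holds.
Package is blocked on Draft — violated.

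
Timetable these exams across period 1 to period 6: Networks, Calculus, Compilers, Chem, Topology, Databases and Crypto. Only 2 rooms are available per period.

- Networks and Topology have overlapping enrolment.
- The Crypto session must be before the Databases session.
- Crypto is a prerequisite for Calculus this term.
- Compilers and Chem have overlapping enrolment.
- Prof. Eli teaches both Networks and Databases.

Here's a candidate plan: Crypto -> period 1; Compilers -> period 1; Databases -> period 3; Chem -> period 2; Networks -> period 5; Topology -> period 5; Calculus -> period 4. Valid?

Compilers and Chem have overlapping enrolment — holds.
Crypto is a prerequisite for Calculus this term — holds.
The Crypto session must be before the Databases session — holds.
Networks and Topology have overlapping enrolment — violated.
Prof. Eli teaches both Networks and Databases — holds.
Only 2 rooms are available per period — holds.

No. Networks and Topology have overlapping enrolment is not satisfied.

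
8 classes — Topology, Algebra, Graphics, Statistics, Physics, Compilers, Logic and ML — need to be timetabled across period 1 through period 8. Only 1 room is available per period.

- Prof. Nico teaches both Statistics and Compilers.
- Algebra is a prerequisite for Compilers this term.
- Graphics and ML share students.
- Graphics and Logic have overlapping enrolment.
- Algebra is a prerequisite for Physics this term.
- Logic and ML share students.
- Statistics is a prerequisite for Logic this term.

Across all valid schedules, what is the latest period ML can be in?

period 8

ML at period 8 is achievable: Graphics=period 7, Algebra=period 1, Physics=period 3, Statistics=period 2, Topology=period 6, ML=period 8, Logic=period 5, Compilers=period 4.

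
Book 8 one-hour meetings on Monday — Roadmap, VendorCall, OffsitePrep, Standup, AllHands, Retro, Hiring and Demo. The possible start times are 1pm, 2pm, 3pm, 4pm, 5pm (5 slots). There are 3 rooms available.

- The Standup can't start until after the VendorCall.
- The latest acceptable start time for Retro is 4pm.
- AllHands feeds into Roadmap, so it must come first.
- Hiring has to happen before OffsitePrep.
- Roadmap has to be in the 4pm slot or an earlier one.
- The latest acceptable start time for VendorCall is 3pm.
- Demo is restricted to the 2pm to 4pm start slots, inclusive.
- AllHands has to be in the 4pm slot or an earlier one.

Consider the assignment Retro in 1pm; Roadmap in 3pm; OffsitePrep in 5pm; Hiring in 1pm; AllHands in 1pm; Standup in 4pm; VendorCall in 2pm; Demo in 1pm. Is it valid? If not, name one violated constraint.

The latest acceptable start time for VendorCall is 3pm — holds.
Roadmap has to be in the 4pm slot or an earlier one — holds.
Hiring has to happen before OffsitePrep — holds.
AllHands has to be in the 4pm slot or an earlier one — holds.
Demo is restricted to the 2pm to 4pm start slots, inclusive — violated.
The latest acceptable start time for Retro is 4pm — holds.
AllHands feeds into Roadmap, so it must come first — holds.
There are 3 rooms available — violated.
The Standup can't start until after the VendorCall — holds.

Invalid. Demo is restricted to the 2pm to 4pm start slots, inclusive.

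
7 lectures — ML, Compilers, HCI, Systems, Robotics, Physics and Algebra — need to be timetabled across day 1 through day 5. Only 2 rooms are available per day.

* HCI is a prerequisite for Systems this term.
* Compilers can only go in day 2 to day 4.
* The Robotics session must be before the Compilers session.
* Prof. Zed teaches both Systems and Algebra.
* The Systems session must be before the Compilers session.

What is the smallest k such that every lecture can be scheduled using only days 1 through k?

4 days

The precedence chain requires at least 3 distinct days.
With at most 2 per day and 7 lectures, at least 4 days are needed.
4 works (last occupied day: day 4): for example Compilers=day 3; HCI=day 1; Robotics=day 1; ML=day 2; Systems=day 2; Algebra=day 4; Physics=day 3.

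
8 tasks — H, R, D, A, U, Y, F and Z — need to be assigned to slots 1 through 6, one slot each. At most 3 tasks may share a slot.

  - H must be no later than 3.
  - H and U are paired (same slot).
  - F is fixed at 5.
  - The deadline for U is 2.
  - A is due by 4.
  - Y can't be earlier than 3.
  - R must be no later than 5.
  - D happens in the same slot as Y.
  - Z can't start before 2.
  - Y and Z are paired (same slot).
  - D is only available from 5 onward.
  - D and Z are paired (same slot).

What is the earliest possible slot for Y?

Y is available from 3; Y must be in the same slot as D, which can't be before 5, so Y is at least 5.
Y at 6 is achievable: Y -> 6, A -> 1, U -> 1, D -> 6, R -> 2, Z -> 6, H -> 1, F -> 5.
Nothing earlier works — the capacity limit rule out every slot before 6.

6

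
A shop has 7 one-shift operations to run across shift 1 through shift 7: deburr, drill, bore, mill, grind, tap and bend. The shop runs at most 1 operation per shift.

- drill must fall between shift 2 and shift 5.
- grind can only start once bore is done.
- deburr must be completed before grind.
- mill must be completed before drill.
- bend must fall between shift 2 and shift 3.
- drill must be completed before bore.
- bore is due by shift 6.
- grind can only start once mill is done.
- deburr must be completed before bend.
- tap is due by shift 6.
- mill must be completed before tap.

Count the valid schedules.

9

Splitting on deburr: it can be shift 1 (6), shift 2 (3). Listing each branch's schedules as (drill, bore, mill, grind, tap, bend) by shift number:
deburr=shift 1: (4,5,2,7,6,3) (4,5,3,7,6,2) (4,6,2,7,5,3) (4,6,3,7,5,2) (5,6,2,7,4,3) (5,6,3,7,4,2) — 6.
deburr=shift 2: (4,5,1,7,6,3) (4,6,1,7,5,3) (5,6,1,7,4,3) — 3.
Summing: 6 + 3 = 9.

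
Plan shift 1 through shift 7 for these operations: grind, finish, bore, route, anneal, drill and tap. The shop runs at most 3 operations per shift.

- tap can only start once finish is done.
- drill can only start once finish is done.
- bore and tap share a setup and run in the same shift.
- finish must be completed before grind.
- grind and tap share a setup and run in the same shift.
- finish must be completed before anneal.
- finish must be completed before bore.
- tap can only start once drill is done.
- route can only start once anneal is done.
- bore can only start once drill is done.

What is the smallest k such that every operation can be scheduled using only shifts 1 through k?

4 shifts

The precedence chain requires at least 3 distinct shifts.
With at most 3 per shift and 7 operations, at least 3 shifts are needed.
Could 3 shifts be enough, i.e. nothing placed later than shift 3? No: tap must come after finish (at shift 1 or later) → {shift 2, shift 3}; finish must come before tap (at shift 3 or earlier) → {shift 1, shift 2}; anneal must come after finish (at shift 1 or later) → {shift 2, shift 3}; bore must come after finish (at shift 1 or later) → {shift 2, shift 3}; drill must come after finish (at shift 1 or later) → {shift 2, shift 3}; tap must come after drill (at shift 2 or later) → {shift 3}; drill must come before tap (at shift 3 or earlier) → {shift 2}; bore must come after drill (at shift 2 or later) → {shift 3}; route must come after anneal (at shift 2 or later) → {shift 3}; grind must come after finish (at shift 1 or later) → {shift 2, shift 3}; grind must be in the same shift as tap (in {shift 3}) → {shift 3}; that puts grind, bore, route and tap all in shift 3 — more than 3 per shift.
So 3 shifts is not enough.
4 works (last occupied shift: shift 4): for example route in shift 4, grind in shift 3, bore in shift 3, tap in shift 3, drill in shift 2, finish in shift 1, anneal in shift 2.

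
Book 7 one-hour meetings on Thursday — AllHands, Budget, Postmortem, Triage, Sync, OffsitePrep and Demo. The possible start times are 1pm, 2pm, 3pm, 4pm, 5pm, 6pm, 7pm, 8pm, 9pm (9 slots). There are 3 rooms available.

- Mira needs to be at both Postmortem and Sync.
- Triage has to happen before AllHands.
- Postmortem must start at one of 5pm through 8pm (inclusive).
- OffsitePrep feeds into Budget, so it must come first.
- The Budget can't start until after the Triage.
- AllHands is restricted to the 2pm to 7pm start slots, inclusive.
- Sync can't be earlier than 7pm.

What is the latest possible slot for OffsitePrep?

8pm

Downstream work caps OffsitePrep at 8pm.
OffsitePrep at 8pm is achievable: Triage in 1pm; Postmortem in 5pm; OffsitePrep in 8pm; Demo in 1pm; Sync in 7pm; AllHands in 2pm; Budget in 9pm.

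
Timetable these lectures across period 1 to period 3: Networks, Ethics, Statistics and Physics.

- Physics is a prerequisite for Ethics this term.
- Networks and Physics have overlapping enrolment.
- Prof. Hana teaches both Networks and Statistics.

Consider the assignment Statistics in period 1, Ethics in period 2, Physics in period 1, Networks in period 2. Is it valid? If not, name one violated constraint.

Physics is a prerequisite for Ethics this term — holds.
Networks and Physics have overlapping enrolment — holds.
Prof. Hana teaches both Networks and Statistics — holds.

Valid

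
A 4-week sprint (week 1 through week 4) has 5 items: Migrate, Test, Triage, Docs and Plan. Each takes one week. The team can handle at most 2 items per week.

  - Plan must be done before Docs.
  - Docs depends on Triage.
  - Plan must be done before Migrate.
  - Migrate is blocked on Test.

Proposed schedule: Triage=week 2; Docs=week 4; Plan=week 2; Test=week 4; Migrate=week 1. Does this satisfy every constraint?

Invalid. Migrate is blocked on Test.

Plan must be done before Migrate — violated.
The team can handle at most 2 items per week — holds.
Docs depends on Triage — holds.
Plan must be done before Docs — holds.
Migrate is blocked on Test — violated.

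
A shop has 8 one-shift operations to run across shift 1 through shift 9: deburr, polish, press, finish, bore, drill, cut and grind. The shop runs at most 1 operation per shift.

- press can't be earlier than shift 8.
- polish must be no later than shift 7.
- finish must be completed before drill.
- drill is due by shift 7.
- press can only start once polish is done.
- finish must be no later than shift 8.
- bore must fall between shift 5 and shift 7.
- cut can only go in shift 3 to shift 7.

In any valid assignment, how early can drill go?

shift 2

Precedence pushes drill to at least shift 2; drill's own window allows nothing later than shift 7.
drill at shift 2 is achievable: grind=shift 7, drill=shift 2, press=shift 8, bore=shift 5, polish=shift 4, deburr=shift 6, cut=shift 3, finish=shift 1.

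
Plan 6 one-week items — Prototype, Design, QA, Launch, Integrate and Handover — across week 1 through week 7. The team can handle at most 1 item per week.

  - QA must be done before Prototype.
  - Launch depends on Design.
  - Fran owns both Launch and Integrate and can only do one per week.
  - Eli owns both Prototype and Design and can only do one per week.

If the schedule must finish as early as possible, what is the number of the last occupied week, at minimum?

week 6

The precedence chain requires at least 2 distinct weeks.
With at most 1 per week and 6 work items, at least 6 weeks are needed.
6 works (last occupied week: week 6): for example Integrate -> week 5, QA -> week 1, Prototype -> week 2, Design -> week 3, Handover -> week 6, Launch -> week 4.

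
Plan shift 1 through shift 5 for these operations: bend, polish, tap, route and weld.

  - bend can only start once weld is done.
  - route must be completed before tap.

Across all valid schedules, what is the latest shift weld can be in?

Downstream work caps weld at shift 4.
weld at shift 4 is achievable: weld -> shift 4; route -> shift 1; polish -> shift 1; tap -> shift 2; bend -> shift 5.

shift 4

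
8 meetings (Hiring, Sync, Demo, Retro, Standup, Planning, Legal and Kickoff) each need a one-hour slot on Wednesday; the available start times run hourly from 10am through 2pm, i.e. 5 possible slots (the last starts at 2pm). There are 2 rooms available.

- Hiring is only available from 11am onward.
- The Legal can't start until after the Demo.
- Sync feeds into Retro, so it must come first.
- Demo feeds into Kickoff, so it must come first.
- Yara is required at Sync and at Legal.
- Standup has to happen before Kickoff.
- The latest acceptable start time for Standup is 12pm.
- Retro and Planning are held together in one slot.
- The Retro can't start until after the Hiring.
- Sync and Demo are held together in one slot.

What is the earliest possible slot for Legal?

11am

Precedence pushes Legal to at least 11am.
Legal at 11am is achievable: Demo=10am, Sync=10am, Retro=1pm, Standup=11am, Kickoff=12pm, Legal=11am, Planning=1pm, Hiring=12pm.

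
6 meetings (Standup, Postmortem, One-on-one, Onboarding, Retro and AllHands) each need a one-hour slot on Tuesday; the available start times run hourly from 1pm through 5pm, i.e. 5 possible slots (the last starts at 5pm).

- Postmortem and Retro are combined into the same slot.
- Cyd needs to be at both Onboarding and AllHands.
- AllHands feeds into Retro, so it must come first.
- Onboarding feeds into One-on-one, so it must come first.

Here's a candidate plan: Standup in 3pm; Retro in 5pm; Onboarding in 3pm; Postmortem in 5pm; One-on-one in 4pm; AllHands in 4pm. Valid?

Yes, all constraints hold

Cyd needs to be at both Onboarding and AllHands — holds.
Onboarding feeds into One-on-one, so it must come first — holds.
Postmortem and Retro are combined into the same slot — holds.
AllHands feeds into Retro, so it must come first — holds.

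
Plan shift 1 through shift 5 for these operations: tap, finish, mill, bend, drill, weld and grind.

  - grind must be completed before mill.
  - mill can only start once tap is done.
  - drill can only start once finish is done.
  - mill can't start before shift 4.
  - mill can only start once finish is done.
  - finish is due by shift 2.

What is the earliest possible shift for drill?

Precedence pushes drill to at least shift 2.
drill at shift 2 is achievable: finish -> shift 1, tap -> shift 1, grind -> shift 1, drill -> shift 2, mill -> shift 4, weld -> shift 1, bend -> shift 1.

shift 2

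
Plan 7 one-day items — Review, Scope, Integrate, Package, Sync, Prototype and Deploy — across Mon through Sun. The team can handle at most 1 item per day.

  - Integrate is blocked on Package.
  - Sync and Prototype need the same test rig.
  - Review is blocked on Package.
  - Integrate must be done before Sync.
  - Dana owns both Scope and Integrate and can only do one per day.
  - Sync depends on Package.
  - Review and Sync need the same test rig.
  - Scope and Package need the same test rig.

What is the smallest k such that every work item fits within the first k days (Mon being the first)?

7

The precedence chain requires at least 3 distinct days.
With at most 1 per day and 7 work items, at least 7 days are needed.
7 works (last occupied day: Sun): for example Review in Thu; Scope in Fri; Deploy in Sun; Package in Mon; Integrate in Tue; Sync in Wed; Prototype in Sat.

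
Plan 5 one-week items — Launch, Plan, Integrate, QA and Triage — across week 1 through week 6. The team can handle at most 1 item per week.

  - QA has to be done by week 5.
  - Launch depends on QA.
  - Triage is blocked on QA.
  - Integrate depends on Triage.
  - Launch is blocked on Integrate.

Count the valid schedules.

Splitting on Launch: it can be week 4 (2), week 5 (8), week 6 (20). Listing each branch's schedules as (Plan, Integrate, QA, Triage) by week number:
Launch=week 4: (5,3,1,2) (6,3,1,2) — 2.
Launch=week 5: (1,4,2,3) (2,4,1,3) (3,4,1,2) (4,3,1,2) (6,3,1,2) (6,4,1,2) (6,4,1,3) (6,4,2,3) — 8.
Launch=week 6: (1,4,2,3) (1,5,2,3) (1,5,2,4) (1,5,3,4) (2,4,1,3) (2,5,1,3) (2,5,1,4) (2,5,3,4) (3,4,1,2) (3,5,1,2) (3,5,1,4) (3,5,2,4) (4,3,1,2) (4,5,1,2) (4,5,1,3) (4,5,2,3) (5,3,1,2) (5,4,1,2) (5,4,1,3) (5,4,2,3) — 20.
Summing: 2 + 8 + 20 = 30.

30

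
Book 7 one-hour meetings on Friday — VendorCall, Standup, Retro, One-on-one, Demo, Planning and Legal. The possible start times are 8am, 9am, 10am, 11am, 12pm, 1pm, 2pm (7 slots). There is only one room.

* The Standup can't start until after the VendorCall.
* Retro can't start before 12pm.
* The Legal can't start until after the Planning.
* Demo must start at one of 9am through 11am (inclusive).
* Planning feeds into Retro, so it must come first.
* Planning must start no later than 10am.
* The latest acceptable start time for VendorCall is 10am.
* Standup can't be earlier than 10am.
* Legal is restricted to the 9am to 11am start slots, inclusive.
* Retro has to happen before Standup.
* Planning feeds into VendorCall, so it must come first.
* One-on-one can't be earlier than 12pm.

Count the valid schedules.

Splitting on VendorCall: it can be 9am (6), 10am (6). Listing each branch's schedules as (Standup, Retro, One-on-one, Demo, Planning, Legal):
VendorCall=9am: (1pm,12pm,2pm,10am,8am,11am) (1pm,12pm,2pm,11am,8am,10am) (2pm,12pm,1pm,10am,8am,11am) (2pm,12pm,1pm,11am,8am,10am) (2pm,1pm,12pm,10am,8am,11am) (2pm,1pm,12pm,11am,8am,10am) — 6.
VendorCall=10am: (1pm,12pm,2pm,9am,8am,11am) (1pm,12pm,2pm,11am,8am,9am) (2pm,12pm,1pm,9am,8am,11am) (2pm,12pm,1pm,11am,8am,9am) (2pm,1pm,12pm,9am,8am,11am) (2pm,1pm,12pm,11am,8am,9am) — 6.
Summing: 6 + 6 = 12.

12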